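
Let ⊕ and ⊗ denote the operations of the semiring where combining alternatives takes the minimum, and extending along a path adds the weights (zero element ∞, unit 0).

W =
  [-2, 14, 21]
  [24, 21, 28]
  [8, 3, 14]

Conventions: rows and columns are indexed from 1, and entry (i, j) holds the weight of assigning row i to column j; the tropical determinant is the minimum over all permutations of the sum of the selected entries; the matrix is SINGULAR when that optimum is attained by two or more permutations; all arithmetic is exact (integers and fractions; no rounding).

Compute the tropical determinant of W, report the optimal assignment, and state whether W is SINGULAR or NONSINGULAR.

σ = (1, 2, 3): (-2) + 21 + 14 = 33
σ = (1, 3, 2): (-2) + 28 + 3 = 29
σ = (2, 1, 3): 14 + 24 + 14 = 52
σ = (2, 3, 1): 14 + 28 + 8 = 50
σ = (3, 1, 2): 21 + 24 + 3 = 48
σ = (3, 2, 1): 21 + 21 + 8 = 50
Optimal value attained by: σ = (1, 3, 2).
Answer: det⊕(W) = 29; verdict: NONSINGULAR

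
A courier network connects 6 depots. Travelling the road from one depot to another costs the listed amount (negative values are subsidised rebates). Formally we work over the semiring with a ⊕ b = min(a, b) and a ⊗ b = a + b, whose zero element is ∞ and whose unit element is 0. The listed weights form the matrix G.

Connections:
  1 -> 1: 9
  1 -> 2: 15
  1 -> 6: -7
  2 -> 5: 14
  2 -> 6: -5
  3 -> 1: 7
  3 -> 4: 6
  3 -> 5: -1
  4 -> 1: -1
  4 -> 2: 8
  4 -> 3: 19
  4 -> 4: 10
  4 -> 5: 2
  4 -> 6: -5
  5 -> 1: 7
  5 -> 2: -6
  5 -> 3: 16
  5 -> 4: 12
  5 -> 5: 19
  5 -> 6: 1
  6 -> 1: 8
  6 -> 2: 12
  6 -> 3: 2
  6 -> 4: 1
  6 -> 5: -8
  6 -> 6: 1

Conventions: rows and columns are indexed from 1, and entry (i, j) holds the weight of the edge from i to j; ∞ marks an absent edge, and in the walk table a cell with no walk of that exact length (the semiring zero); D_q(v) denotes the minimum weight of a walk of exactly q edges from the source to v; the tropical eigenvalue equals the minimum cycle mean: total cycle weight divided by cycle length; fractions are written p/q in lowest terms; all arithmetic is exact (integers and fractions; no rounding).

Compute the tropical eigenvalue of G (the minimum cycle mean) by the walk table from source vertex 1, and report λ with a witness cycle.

q=0: [0, ∞, ∞, ∞, ∞, ∞]
q=1: [9, 15, ∞, ∞, ∞, -7]
q=2: [1, 5, -5, -6, -15, -6]
q=3: [-8, -21, -4, -5, -14, -14]
q=4: [-7, -20, -12, -13, -22, -26]
q=5: [-18, -28, -24, -25, -34, -25]
q=6: [-27, -40, -23, -24, -33, -33]
Optimal cycle mean attained by: cycle 2->6->5->2, total (-5) + (-8) + (-6), length 3.
Answer: λ = -19/3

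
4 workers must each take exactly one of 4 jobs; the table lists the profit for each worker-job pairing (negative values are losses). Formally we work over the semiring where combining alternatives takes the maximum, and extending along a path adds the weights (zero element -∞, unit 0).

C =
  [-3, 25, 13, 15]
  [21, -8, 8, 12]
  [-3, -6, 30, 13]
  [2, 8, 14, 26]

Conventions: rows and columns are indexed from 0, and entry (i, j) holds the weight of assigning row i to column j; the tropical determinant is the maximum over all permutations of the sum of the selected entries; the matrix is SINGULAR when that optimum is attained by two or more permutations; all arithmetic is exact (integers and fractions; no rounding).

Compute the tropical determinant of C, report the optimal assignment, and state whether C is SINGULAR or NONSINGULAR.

σ = (0, 1, 2, 3): (-3) + (-8) + 30 + 26 = 45
σ = (0, 1, 3, 2): (-3) + (-8) + 13 + 14 = 16
σ = (0, 2, 1, 3): (-3) + 8 + (-6) + 26 = 25
σ = (0, 2, 3, 1): (-3) + 8 + 13 + 8 = 26
σ = (0, 3, 1, 2): (-3) + 12 + (-6) + 14 = 17
σ = (0, 3, 2, 1): (-3) + 12 + 30 + 8 = 47
σ = (1, 0, 2, 3): 25 + 21 + 30 + 26 = 102
σ = (1, 0, 3, 2): 25 + 21 + 13 + 14 = 73
σ = (1, 2, 0, 3): 25 + 8 + (-3) + 26 = 56
σ = (1, 2, 3, 0): 25 + 8 + 13 + 2 = 48
σ = (1, 3, 0, 2): 25 + 12 + (-3) + 14 = 48
σ = (1, 3, 2, 0): 25 + 12 + 30 + 2 = 69
σ = (2, 0, 1, 3): 13 + 21 + (-6) + 26 = 54
σ = (2, 0, 3, 1): 13 + 21 + 13 + 8 = 55
σ = (2, 1, 0, 3): 13 + (-8) + (-3) + 26 = 28
σ = (2, 1, 3, 0): 13 + (-8) + 13 + 2 = 20
σ = (2, 3, 0, 1): 13 + 12 + (-3) + 8 = 30
σ = (2, 3, 1, 0): 13 + 12 + (-6) + 2 = 21
σ = (3, 0, 1, 2): 15 + 21 + (-6) + 14 = 44
σ = (3, 0, 2, 1): 15 + 21 + 30 + 8 = 74
σ = (3, 1, 0, 2): 15 + (-8) + (-3) + 14 = 18
σ = (3, 1, 2, 0): 15 + (-8) + 30 + 2 = 39
σ = (3, 2, 0, 1): 15 + 8 + (-3) + 8 = 28
σ = (3, 2, 1, 0): 15 + 8 + (-6) + 2 = 19
Optimal value attained by: σ = (1, 0, 2, 3).
Answer: det⊕(C) = 102; verdict: NONSINGULAR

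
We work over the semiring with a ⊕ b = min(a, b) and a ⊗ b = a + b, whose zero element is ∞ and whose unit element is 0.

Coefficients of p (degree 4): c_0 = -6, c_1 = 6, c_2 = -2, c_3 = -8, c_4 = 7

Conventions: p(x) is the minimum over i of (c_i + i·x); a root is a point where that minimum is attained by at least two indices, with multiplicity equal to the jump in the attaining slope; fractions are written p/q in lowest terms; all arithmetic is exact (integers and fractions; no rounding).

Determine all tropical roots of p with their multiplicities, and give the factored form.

hull edge (i=0, c=-6) to (i=3, c=-8): slope -2/3, span 3
hull edge (i=3, c=-8) to (i=4, c=7): slope 15, span 1
Factored form: p(x) = 7 ⊗ (x ⊕ (-15)) ⊗ (x ⊕ 2/3) ⊗ (x ⊕ 2/3) ⊗ (x ⊕ 2/3)
Answer: roots = -15 (mult 1), 2/3 (mult 3)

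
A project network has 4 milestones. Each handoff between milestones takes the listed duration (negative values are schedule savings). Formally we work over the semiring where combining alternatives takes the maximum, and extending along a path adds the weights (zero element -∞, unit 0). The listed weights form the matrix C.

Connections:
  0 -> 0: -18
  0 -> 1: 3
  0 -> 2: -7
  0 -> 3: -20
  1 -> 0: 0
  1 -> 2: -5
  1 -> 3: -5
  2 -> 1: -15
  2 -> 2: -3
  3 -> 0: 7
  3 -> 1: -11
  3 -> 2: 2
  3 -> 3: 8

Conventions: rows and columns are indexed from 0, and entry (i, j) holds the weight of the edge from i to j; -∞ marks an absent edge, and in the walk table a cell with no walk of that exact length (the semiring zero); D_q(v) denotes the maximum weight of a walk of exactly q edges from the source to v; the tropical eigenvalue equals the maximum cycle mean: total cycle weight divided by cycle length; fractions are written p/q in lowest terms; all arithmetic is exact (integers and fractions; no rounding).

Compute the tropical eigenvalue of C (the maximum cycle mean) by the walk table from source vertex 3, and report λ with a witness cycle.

q=0: [-∞, -∞, -∞, 0]
q=1: [7, -11, 2, 8]
q=2: [15, 10, 10, 16]
q=3: [23, 18, 18, 24]
q=4: [31, 26, 26, 32]
Optimal cycle mean attained by: cycle 3->3, total 8, length 1.
Answer: λ = 8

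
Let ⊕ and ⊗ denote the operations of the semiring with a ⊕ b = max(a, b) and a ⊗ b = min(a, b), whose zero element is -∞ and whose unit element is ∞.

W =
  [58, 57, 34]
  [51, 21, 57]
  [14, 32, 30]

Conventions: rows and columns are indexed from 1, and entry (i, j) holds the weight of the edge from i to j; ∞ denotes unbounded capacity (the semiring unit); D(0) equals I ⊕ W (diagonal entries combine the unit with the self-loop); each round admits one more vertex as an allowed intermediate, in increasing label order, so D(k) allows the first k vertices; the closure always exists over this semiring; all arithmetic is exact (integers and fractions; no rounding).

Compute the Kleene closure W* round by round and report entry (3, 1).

D(0):
  [∞, 57, 34]
  [51, ∞, 57]
  [14, 32, ∞]
D(1):
  [∞, 57, 34]
  [51, ∞, 57]
  [14, 32, ∞]
D(2):
  [∞, 57, 57]
  [51, ∞, 57]
  [32, 32, ∞]
D(3):
  [∞, 57, 57]
  [51, ∞, 57]
  [32, 32, ∞]
Answer: W*[3][1] = 32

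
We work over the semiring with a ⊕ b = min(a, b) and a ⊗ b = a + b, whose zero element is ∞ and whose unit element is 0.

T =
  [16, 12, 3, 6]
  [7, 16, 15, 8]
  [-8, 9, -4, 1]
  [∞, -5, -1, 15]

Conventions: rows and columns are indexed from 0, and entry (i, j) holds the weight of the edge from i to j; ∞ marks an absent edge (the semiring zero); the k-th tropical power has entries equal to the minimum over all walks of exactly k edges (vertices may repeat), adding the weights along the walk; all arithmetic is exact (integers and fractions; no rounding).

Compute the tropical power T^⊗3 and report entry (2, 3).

T^⊗2:
  [-5, 1, -1, 4]
  [7, 3, 7, 13]
  [-12, -4, -8, -3]
  [-9, 8, -5, 0]
T^⊗3:
  [-9, -1, -5, 0]
  [-1, 8, 3, 8]
  [-16, -8, -12, -7]
  [-13, -5, -9, -4]
Key observation: the optimum is the walk 2->2->2->3, with weight (-4) + (-4) + 1 = -7.
Optimal value attained by: walk 2->2->2->3.
Answer: (T^⊗3)[2][3] = -7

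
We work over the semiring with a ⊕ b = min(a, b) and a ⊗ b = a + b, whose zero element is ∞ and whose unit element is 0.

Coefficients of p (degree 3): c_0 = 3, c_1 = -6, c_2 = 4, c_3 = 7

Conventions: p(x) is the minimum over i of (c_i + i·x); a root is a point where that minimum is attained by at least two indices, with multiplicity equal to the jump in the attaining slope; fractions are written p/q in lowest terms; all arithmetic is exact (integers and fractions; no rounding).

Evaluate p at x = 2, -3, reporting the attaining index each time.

p(2) = min(3+0·2=3, -6+1·2=-4, 4+2·2=8, 7+3·2=13) = -4 (attained by i=1)
p(-3) = min(3+0·(-3)=3, -6+1·(-3)=-9, 4+2·(-3)=-2, 7+3·(-3)=-2) = -9 (attained by i=1)
Answer: p(2) = -4; p(-3) = -9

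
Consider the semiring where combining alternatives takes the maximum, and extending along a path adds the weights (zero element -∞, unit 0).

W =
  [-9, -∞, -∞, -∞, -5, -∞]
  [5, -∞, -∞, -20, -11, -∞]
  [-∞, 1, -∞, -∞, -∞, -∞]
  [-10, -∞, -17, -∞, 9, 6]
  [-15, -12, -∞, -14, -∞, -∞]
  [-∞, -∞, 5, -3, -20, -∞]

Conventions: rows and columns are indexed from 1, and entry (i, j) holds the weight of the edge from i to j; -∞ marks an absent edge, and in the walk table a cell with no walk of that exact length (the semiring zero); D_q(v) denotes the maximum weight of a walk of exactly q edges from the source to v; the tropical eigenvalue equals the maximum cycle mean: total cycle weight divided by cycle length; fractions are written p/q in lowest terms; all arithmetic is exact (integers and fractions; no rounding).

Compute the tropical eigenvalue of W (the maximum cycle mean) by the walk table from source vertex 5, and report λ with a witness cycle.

q=0: [-∞, -∞, -∞, -∞, 0, -∞]
q=1: [-15, -12, -∞, -14, -∞, -∞]
q=2: [-7, -∞, -31, -32, -5, -8]
q=3: [-16, -17, -3, -11, -12, -26]
q=4: [-12, -2, -21, -26, -2, -5]
q=5: [3, -14, 0, -8, -13, -20]
q=6: [-6, 1, -15, -23, 1, -2]
Optimal cycle mean attained by: cycle 4->6->4, total 6 + (-3), length 2.
Answer: λ = 3/2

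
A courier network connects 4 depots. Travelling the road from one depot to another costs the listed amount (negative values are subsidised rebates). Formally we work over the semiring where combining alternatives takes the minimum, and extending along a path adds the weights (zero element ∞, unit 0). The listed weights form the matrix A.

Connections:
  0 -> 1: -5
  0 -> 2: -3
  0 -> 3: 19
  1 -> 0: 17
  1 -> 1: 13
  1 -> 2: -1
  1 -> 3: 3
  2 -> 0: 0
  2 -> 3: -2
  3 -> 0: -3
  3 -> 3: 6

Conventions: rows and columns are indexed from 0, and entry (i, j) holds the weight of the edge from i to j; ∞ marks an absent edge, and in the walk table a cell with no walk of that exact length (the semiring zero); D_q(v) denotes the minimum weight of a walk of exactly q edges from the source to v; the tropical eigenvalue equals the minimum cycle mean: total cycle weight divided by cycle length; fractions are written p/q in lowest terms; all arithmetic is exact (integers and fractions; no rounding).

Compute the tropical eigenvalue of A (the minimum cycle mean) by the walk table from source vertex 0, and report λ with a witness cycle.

q=0: [0, ∞, ∞, ∞]
q=1: [∞, -5, -3, 19]
q=2: [-3, 8, -6, -5]
q=3: [-8, -8, -6, -8]
q=4: [-11, -13, -11, -8]
Optimal cycle mean attained by: cycle 0->1->2->3->0, total (-5) + (-1) + (-2) + (-3), length 4.
Answer: λ = -11/4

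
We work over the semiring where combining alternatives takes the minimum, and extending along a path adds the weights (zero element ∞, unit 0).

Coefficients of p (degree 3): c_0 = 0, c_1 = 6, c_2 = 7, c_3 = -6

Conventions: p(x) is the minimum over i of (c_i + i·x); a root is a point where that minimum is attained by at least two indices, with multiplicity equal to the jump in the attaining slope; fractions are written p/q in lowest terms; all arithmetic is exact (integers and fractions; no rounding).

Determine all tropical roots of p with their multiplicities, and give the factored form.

hull edge (i=0, c=0) to (i=3, c=-6): slope -2, span 3
Factored form: p(x) = -6 ⊗ (x ⊕ 2) ⊗ (x ⊕ 2) ⊗ (x ⊕ 2)
Answer: roots = 2 (mult 3)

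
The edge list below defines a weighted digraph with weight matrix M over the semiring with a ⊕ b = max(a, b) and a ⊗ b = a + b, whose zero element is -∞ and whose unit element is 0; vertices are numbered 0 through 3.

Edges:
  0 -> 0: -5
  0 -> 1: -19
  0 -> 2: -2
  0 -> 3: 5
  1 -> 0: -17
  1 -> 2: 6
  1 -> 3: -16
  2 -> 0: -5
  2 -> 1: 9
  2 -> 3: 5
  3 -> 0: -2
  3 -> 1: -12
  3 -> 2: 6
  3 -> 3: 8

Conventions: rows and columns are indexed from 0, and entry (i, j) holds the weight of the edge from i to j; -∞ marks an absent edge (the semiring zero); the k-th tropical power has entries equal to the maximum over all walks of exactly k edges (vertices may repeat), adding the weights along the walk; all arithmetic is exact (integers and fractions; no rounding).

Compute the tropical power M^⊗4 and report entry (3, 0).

M^⊗2:
  [3, 7, 11, 13]
  [1, 15, -10, 11]
  [3, -7, 15, 13]
  [6, 15, 14, 16]
M^⊗3:
  [11, 20, 19, 21]
  [9, -1, 21, 19]
  [11, 24, 19, 21]
  [14, 23, 22, 24]
M^⊗4:
  [19, 28, 27, 29]
  [17, 30, 25, 27]
  [19, 28, 30, 29]
  [22, 31, 30, 32]
Key observation: the optimum is the walk 3->3->3->3->0, with weight 8 + 8 + 8 + (-2) = 22.
Optimal value attained by: walk 3->3->3->3->0.
Answer: (M^⊗4)[3][0] = 22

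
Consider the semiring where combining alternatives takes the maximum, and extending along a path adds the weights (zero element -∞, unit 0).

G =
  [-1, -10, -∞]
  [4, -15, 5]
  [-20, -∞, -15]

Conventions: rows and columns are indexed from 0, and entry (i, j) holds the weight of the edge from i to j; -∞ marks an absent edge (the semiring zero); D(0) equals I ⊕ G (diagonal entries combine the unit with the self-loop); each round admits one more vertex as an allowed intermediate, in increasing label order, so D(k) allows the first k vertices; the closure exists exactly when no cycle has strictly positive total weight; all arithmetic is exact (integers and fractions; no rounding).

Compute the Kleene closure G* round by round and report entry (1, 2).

D(0):
  [0, -10, -∞]
  [4, 0, 5]
  [-20, -∞, 0]
D(1):
  [0, -10, -∞]
  [4, 0, 5]
  [-20, -30, 0]
D(2):
  [0, -10, -5]
  [4, 0, 5]
  [-20, -30, 0]
D(3):
  [0, -10, -5]
  [4, 0, 5]
  [-20, -30, 0]
Answer: G*[1][2] = 5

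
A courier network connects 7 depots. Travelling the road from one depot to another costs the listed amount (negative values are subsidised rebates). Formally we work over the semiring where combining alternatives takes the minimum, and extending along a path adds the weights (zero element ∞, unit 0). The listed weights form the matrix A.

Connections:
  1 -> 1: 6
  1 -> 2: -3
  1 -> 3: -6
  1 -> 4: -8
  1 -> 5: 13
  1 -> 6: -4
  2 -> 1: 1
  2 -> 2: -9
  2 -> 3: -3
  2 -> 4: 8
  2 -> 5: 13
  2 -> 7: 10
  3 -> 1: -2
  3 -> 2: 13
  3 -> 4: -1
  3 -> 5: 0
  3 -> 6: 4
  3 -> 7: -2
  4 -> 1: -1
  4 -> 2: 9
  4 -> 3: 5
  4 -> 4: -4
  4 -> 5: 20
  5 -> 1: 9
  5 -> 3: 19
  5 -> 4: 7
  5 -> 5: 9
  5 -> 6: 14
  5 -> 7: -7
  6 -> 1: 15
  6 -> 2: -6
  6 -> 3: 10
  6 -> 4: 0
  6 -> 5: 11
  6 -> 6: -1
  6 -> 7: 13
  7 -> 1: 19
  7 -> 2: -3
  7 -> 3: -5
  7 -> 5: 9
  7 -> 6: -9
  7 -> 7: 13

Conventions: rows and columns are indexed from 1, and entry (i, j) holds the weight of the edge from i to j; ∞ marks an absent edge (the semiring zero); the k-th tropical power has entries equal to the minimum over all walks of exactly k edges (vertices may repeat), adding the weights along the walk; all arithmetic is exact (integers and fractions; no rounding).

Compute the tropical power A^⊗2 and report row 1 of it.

A^⊗2:
  [-9, -12, -6, -12, -6, -5, -8]
  [-8, -18, -12, -7, -3, -3, -5]
  [-2, -5, -8, -10, 7, -11, -7]
  [-5, -4, -7, -9, 5, -5, 3]
  [6, -10, -12, 1, 2, -16, 2]
  [-5, -15, -9, -4, 7, -2, 4]
  [-7, -15, -6, -9, -5, -10, -7]
Answer: row 1 of A^⊗2 = [-9, -12, -6, -12, -6, -5, -8]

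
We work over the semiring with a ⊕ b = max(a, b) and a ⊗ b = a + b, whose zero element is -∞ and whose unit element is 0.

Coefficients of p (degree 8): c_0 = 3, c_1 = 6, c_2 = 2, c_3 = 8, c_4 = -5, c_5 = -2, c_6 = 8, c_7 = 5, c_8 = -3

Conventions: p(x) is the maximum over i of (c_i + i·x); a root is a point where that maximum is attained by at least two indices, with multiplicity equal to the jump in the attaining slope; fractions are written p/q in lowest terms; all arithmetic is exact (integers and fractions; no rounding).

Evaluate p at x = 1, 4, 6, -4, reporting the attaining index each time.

p(1) = max(3+0·1=3, 6+1·1=7, 2+2·1=4, 8+3·1=11, -5+4·1=-1, -2+5·1=3, 8+6·1=14, 5+7·1=12, -3+8·1=5) = 14 (attained by i=6)
p(4) = max(3+0·4=3, 6+1·4=10, 2+2·4=10, 8+3·4=20, -5+4·4=11, -2+5·4=18, 8+6·4=32, 5+7·4=33, -3+8·4=29) = 33 (attained by i=7)
p(6) = max(3+0·6=3, 6+1·6=12, 2+2·6=14, 8+3·6=26, -5+4·6=19, -2+5·6=28, 8+6·6=44, 5+7·6=47, -3+8·6=45) = 47 (attained by i=7)
p(-4) = max(3+0·(-4)=3, 6+1·(-4)=2, 2+2·(-4)=-6, 8+3·(-4)=-4, -5+4·(-4)=-21, -2+5·(-4)=-22, 8+6·(-4)=-16, 5+7·(-4)=-23, -3+8·(-4)=-35) = 3 (attained by i=0)
Answer: p(1) = 14; p(4) = 33; p(6) = 47; p(-4) = 3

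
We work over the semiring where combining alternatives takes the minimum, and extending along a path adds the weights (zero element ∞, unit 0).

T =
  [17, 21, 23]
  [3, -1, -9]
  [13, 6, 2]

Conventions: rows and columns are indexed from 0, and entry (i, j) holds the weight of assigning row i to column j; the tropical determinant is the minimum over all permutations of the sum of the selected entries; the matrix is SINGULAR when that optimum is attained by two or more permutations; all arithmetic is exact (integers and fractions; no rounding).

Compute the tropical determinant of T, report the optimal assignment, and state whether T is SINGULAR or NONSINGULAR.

σ = (0, 1, 2): 17 + (-1) + 2 = 18
σ = (0, 2, 1): 17 + (-9) + 6 = 14
σ = (1, 0, 2): 21 + 3 + 2 = 26
σ = (1, 2, 0): 21 + (-9) + 13 = 25
σ = (2, 0, 1): 23 + 3 + 6 = 32
σ = (2, 1, 0): 23 + (-1) + 13 = 35
Optimal value attained by: σ = (0, 2, 1).
Answer: det⊕(T) = 14; verdict: NONSINGULAR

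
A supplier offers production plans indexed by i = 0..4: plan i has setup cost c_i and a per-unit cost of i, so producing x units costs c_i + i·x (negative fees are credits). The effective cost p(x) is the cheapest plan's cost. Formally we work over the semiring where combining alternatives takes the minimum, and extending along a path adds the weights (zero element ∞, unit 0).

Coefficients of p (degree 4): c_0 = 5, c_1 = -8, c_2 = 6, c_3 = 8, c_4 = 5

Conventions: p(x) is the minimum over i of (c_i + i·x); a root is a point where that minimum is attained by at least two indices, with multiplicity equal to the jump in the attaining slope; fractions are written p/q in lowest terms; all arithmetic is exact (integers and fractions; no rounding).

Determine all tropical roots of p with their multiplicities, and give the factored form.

hull edge (i=0, c=5) to (i=1, c=-8): slope -13, span 1
hull edge (i=1, c=-8) to (i=4, c=5): slope 13/3, span 3
Factored form: p(x) = 5 ⊗ (x ⊕ (-13/3)) ⊗ (x ⊕ (-13/3)) ⊗ (x ⊕ (-13/3)) ⊗ (x ⊕ 13)
Answer: roots = -13/3 (mult 3), 13 (mult 1)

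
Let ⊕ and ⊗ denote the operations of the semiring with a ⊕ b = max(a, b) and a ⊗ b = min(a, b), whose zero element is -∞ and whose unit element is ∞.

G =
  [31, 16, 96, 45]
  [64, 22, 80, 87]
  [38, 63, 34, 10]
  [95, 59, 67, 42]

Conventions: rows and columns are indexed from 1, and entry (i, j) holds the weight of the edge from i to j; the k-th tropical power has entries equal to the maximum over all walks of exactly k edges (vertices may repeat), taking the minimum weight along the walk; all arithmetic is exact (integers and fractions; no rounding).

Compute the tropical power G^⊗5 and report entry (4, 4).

G^⊗2:
  [45, 63, 45, 42]
  [87, 63, 67, 45]
  [63, 34, 63, 63]
  [59, 63, 95, 59]
G^⊗3:
  [63, 45, 63, 63]
  [63, 63, 87, 63]
  [63, 63, 63, 45]
  [63, 63, 63, 63]
G^⊗4:
  [63, 63, 63, 45]
  [63, 63, 63, 63]
  [63, 63, 63, 63]
  [63, 63, 63, 63]
G^⊗5:
  [63, 63, 63, 63]
  [63, 63, 63, 63]
  [63, 63, 63, 63]
  [63, 63, 63, 63]
Key observation: the optimum is the walk 4->3->2->3->2->4, with weight 67 min 63 min 80 min 63 min 87 = 63.
Optimal value attained by: walk 4->3->2->3->2->4.
Answer: (G^⊗5)[4][4] = 63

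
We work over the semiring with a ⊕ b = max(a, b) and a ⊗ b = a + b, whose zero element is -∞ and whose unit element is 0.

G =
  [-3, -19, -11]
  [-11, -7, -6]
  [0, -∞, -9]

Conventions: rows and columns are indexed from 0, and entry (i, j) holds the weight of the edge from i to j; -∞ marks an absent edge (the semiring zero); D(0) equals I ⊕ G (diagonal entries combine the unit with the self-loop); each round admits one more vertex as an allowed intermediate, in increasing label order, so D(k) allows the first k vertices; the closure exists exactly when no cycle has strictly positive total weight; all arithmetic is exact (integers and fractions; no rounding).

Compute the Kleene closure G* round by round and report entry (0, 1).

D(0):
  [0, -19, -11]
  [-11, 0, -6]
  [0, -∞, 0]
D(1):
  [0, -19, -11]
  [-11, 0, -6]
  [0, -19, 0]
D(2):
  [0, -19, -11]
  [-11, 0, -6]
  [0, -19, 0]
D(3):
  [0, -19, -11]
  [-6, 0, -6]
  [0, -19, 0]
Answer: G*[0][1] = -19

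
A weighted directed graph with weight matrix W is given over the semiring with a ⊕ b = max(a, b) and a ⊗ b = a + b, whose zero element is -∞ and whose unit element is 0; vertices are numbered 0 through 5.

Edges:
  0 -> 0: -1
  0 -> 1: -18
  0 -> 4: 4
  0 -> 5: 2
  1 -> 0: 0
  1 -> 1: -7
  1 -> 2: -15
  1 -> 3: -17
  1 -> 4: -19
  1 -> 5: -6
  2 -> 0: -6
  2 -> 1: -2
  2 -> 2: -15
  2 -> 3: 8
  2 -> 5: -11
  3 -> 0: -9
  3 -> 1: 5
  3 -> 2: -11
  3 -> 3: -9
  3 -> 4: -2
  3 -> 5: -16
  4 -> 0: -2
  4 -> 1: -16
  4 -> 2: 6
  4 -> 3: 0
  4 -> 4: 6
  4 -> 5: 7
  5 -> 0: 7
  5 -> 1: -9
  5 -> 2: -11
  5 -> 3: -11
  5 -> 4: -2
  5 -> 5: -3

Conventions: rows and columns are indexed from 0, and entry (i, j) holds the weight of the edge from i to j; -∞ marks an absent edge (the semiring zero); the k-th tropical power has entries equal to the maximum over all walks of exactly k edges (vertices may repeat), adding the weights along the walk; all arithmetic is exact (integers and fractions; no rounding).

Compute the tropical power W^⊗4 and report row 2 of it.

W^⊗2:
  [9, -7, 10, 4, 10, 11]
  [1, -12, -13, -7, 4, 2]
  [-1, 13, -3, -1, 6, -4]
  [5, -2, 4, -2, 4, 5]
  [14, 5, 12, 14, 12, 13]
  [6, -6, 4, -2, 11, 9]
W^⊗3:
  [18, 9, 16, 18, 16, 17]
  [9, -2, 10, 4, 10, 11]
  [13, 6, 12, 6, 12, 13]
  [12, 3, 10, 12, 10, 11]
  [20, 19, 18, 20, 18, 19]
  [16, 3, 17, 12, 17, 18]
W^⊗4:
  [24, 23, 22, 24, 22, 23]
  [18, 9, 16, 18, 16, 17]
  [20, 11, 18, 20, 18, 19]
  [18, 17, 16, 18, 16, 17]
  [26, 25, 24, 26, 24, 25]
  [25, 17, 23, 25, 23, 24]
Answer: row 2 of W^⊗4 = [20, 11, 18, 20, 18, 19]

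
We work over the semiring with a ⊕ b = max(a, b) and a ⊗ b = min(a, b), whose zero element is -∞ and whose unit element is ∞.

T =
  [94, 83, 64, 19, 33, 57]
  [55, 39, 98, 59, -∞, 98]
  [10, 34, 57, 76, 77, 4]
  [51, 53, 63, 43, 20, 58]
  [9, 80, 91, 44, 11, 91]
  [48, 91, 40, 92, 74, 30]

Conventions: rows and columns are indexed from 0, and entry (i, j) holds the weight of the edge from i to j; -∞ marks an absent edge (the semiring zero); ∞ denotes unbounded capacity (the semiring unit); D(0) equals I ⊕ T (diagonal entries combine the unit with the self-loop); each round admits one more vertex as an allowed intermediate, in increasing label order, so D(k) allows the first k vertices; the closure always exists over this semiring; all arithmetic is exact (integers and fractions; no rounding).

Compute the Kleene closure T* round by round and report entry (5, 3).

D(0):
  [∞, 83, 64, 19, 33, 57]
  [55, ∞, 98, 59, -∞, 98]
  [10, 34, ∞, 76, 77, 4]
  [51, 53, 63, ∞, 20, 58]
  [9, 80, 91, 44, ∞, 91]
  [48, 91, 40, 92, 74, ∞]
D(1):
  [∞, 83, 64, 19, 33, 57]
  [55, ∞, 98, 59, 33, 98]
  [10, 34, ∞, 76, 77, 10]
  [51, 53, 63, ∞, 33, 58]
  [9, 80, 91, 44, ∞, 91]
  [48, 91, 48, 92, 74, ∞]
D(2):
  [∞, 83, 83, 59, 33, 83]
  [55, ∞, 98, 59, 33, 98]
  [34, 34, ∞, 76, 77, 34]
  [53, 53, 63, ∞, 33, 58]
  [55, 80, 91, 59, ∞, 91]
  [55, 91, 91, 92, 74, ∞]
D(3):
  [∞, 83, 83, 76, 77, 83]
  [55, ∞, 98, 76, 77, 98]
  [34, 34, ∞, 76, 77, 34]
  [53, 53, 63, ∞, 63, 58]
  [55, 80, 91, 76, ∞, 91]
  [55, 91, 91, 92, 77, ∞]
D(4):
  [∞, 83, 83, 76, 77, 83]
  [55, ∞, 98, 76, 77, 98]
  [53, 53, ∞, 76, 77, 58]
  [53, 53, 63, ∞, 63, 58]
  [55, 80, 91, 76, ∞, 91]
  [55, 91, 91, 92, 77, ∞]
D(5):
  [∞, 83, 83, 76, 77, 83]
  [55, ∞, 98, 76, 77, 98]
  [55, 77, ∞, 76, 77, 77]
  [55, 63, 63, ∞, 63, 63]
  [55, 80, 91, 76, ∞, 91]
  [55, 91, 91, 92, 77, ∞]
D(6):
  [∞, 83, 83, 83, 77, 83]
  [55, ∞, 98, 92, 77, 98]
  [55, 77, ∞, 77, 77, 77]
  [55, 63, 63, ∞, 63, 63]
  [55, 91, 91, 91, ∞, 91]
  [55, 91, 91, 92, 77, ∞]
Answer: T*[5][3] = 92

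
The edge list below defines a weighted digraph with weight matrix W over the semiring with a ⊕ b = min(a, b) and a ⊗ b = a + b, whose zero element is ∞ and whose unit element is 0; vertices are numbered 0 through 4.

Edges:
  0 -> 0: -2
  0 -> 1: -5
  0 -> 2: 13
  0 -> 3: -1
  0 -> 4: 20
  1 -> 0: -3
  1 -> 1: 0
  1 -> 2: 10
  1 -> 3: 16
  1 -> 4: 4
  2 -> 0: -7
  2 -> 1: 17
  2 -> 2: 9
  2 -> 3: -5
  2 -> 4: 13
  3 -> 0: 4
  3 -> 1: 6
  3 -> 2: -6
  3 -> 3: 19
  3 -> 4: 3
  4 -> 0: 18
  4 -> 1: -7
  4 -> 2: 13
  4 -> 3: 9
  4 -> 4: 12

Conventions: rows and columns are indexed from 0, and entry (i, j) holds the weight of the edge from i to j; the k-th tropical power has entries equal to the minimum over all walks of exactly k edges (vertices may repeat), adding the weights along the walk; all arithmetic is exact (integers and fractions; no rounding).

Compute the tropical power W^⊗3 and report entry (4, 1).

W^⊗2:
  [-8, -7, -7, -3, -1]
  [-5, -8, 10, -4, 4]
  [-9, -12, -11, -8, -2]
  [-13, -4, 3, -11, 7]
  [-10, -7, 3, 8, -3]
W^⊗3:
  [-14, -13, -9, -12, -3]
  [-11, -10, -10, -6, -4]
  [-18, -14, -14, -16, -8]
  [-15, -18, -17, -14, -8]
  [-12, -15, 2, -11, -3]
Key observation: the optimum is the walk 4->1->0->1, with weight (-7) + (-3) + (-5) = -15.
Optimal value attained by: walk 4->1->0->1.
Answer: (W^⊗3)[4][1] = -15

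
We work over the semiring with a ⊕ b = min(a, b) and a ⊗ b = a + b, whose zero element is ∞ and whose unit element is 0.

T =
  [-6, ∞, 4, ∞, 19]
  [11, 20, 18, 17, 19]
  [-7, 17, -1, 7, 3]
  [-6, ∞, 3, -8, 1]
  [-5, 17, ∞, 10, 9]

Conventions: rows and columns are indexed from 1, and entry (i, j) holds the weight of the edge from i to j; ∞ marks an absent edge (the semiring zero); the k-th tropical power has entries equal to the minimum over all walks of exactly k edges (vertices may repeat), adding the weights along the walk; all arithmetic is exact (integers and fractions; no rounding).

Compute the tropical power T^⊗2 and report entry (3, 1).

T^⊗2:
  [-12, 21, -2, 11, 7]
  [5, 35, 15, 9, 18]
  [-13, 16, -3, -1, 2]
  [-14, 18, -5, -16, -7]
  [-11, 26, -1, 2, 11]
Key observation: the optimum is the walk 3->1->1, with weight (-7) + (-6) = -13.
Optimal value attained by: walk 3->1->1.
Answer: (T^⊗2)[3][1] = -13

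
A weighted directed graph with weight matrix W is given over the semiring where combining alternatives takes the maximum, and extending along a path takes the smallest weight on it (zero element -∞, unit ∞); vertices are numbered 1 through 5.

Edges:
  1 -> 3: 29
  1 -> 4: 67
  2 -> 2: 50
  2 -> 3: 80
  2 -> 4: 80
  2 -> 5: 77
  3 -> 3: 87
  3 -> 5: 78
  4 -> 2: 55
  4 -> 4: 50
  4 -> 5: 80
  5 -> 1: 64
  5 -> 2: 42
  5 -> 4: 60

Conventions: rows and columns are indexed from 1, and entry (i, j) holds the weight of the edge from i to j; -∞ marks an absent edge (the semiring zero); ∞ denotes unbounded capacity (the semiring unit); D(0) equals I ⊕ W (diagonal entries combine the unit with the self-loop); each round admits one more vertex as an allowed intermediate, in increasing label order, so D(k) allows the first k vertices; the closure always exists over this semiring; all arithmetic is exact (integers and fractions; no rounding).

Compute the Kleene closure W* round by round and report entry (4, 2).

D(0):
  [∞, -∞, 29, 67, -∞]
  [-∞, ∞, 80, 80, 77]
  [-∞, -∞, ∞, -∞, 78]
  [-∞, 55, -∞, ∞, 80]
  [64, 42, -∞, 60, ∞]
D(1):
  [∞, -∞, 29, 67, -∞]
  [-∞, ∞, 80, 80, 77]
  [-∞, -∞, ∞, -∞, 78]
  [-∞, 55, -∞, ∞, 80]
  [64, 42, 29, 64, ∞]
D(2):
  [∞, -∞, 29, 67, -∞]
  [-∞, ∞, 80, 80, 77]
  [-∞, -∞, ∞, -∞, 78]
  [-∞, 55, 55, ∞, 80]
  [64, 42, 42, 64, ∞]
D(3):
  [∞, -∞, 29, 67, 29]
  [-∞, ∞, 80, 80, 78]
  [-∞, -∞, ∞, -∞, 78]
  [-∞, 55, 55, ∞, 80]
  [64, 42, 42, 64, ∞]
D(4):
  [∞, 55, 55, 67, 67]
  [-∞, ∞, 80, 80, 80]
  [-∞, -∞, ∞, -∞, 78]
  [-∞, 55, 55, ∞, 80]
  [64, 55, 55, 64, ∞]
D(5):
  [∞, 55, 55, 67, 67]
  [64, ∞, 80, 80, 80]
  [64, 55, ∞, 64, 78]
  [64, 55, 55, ∞, 80]
  [64, 55, 55, 64, ∞]
Answer: W*[4][2] = 55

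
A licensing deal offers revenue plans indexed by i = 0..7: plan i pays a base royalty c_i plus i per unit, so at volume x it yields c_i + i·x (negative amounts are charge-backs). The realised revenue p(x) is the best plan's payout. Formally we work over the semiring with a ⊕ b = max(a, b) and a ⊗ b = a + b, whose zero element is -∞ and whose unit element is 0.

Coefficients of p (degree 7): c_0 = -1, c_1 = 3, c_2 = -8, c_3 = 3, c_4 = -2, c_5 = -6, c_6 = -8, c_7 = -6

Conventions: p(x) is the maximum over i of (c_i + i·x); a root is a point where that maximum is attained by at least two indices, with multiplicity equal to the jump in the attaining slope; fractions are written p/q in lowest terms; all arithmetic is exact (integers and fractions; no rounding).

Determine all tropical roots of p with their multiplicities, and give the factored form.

hull edge (i=0, c=-1) to (i=1, c=3): slope 4, span 1
hull edge (i=1, c=3) to (i=3, c=3): slope 0, span 2
hull edge (i=3, c=3) to (i=7, c=-6): slope -9/4, span 4
Factored form: p(x) = -6 ⊗ (x ⊕ (-4)) ⊗ (x ⊕ 0) ⊗ (x ⊕ 0) ⊗ (x ⊕ 9/4) ⊗ (x ⊕ 9/4) ⊗ (x ⊕ 9/4) ⊗ (x ⊕ 9/4)
Answer: roots = -4 (mult 1), 0 (mult 2), 9/4 (mult 4)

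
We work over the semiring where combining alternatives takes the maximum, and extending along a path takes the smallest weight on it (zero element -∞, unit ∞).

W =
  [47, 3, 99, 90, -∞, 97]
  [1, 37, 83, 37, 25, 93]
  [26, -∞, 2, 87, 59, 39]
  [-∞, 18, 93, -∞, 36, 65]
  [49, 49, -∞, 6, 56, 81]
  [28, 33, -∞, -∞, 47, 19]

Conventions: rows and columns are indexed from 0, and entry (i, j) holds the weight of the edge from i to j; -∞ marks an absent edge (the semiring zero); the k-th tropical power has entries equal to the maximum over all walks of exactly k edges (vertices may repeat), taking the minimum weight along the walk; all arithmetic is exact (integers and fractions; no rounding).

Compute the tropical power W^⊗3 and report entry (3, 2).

W^⊗2:
  [47, 33, 90, 87, 59, 65]
  [28, 37, 37, 83, 59, 39]
  [49, 49, 87, 26, 56, 65]
  [36, 36, 18, 87, 59, 39]
  [49, 49, 49, 49, 56, 56]
  [47, 47, 33, 33, 47, 47]
W^⊗3:
  [49, 49, 87, 87, 59, 65]
  [49, 49, 83, 37, 56, 65]
  [49, 49, 49, 87, 59, 56]
  [49, 49, 87, 36, 56, 65]
  [49, 49, 49, 49, 56, 56]
  [47, 47, 47, 47, 47, 47]
Key observation: the optimum is the walk 3->2->3->2, with weight 93 min 87 min 93 = 87.
Optimal value attained by: walk 3->2->3->2.
Answer: (W^⊗3)[3][2] = 87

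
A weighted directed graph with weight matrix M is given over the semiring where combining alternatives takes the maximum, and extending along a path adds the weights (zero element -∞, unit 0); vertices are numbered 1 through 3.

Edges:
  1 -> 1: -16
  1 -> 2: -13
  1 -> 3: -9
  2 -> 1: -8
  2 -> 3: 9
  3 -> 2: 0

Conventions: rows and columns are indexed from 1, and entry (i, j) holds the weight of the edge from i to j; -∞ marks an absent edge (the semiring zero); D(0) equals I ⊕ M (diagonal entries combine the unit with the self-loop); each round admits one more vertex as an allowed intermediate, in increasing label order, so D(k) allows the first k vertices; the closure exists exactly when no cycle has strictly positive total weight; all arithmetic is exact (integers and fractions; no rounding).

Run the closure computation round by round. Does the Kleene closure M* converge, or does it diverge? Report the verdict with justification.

D(0):
  [0, -13, -9]
  [-8, 0, 9]
  [-∞, 0, 0]
D(1):
  [0, -13, -9]
  [-8, 0, 9]
  [-∞, 0, 0]
Detection: at round 2, diagonal entry (3, 3) turns strictly positive.
Key observation: the cycle 3->2->3 has total weight 0 + 9, which is strictly positive.
Answer: DIVERGES — positive cycle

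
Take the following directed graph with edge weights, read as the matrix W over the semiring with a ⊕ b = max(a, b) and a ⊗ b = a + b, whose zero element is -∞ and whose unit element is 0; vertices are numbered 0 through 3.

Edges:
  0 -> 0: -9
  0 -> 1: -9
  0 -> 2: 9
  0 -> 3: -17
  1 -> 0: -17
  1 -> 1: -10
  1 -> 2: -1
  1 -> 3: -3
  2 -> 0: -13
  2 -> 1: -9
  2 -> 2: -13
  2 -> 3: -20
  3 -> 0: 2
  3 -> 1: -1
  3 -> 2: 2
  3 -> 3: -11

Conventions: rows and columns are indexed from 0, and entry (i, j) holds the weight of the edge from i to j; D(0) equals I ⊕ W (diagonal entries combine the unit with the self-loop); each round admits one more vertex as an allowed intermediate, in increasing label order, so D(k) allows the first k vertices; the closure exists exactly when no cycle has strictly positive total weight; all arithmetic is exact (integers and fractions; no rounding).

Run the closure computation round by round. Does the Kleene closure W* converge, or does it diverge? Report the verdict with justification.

D(0):
  [0, -9, 9, -17]
  [-17, 0, -1, -3]
  [-13, -9, 0, -20]
  [2, -1, 2, 0]
D(1):
  [0, -9, 9, -17]
  [-17, 0, -1, -3]
  [-13, -9, 0, -20]
  [2, -1, 11, 0]
D(2):
  [0, -9, 9, -12]
  [-17, 0, -1, -3]
  [-13, -9, 0, -12]
  [2, -1, 11, 0]
D(3):
  [0, 0, 9, -3]
  [-14, 0, -1, -3]
  [-13, -9, 0, -12]
  [2, 2, 11, 0]
D(4):
  [0, 0, 9, -3]
  [-1, 0, 8, -3]
  [-10, -9, 0, -12]
  [2, 2, 11, 0]
Key observation: every diagonal entry stays at the unit through all rounds, so no improving cycle exists.
Answer: CONVERGES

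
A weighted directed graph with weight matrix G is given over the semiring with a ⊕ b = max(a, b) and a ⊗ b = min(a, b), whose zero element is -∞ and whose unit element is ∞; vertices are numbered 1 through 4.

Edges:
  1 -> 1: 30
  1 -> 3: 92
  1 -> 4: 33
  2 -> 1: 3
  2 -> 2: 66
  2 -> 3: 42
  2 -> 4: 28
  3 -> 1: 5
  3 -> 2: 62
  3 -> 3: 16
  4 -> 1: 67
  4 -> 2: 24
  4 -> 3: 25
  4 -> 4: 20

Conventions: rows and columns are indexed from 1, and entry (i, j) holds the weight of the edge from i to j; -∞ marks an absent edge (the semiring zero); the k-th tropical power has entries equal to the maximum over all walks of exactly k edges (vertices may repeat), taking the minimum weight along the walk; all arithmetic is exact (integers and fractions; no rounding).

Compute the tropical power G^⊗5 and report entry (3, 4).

G^⊗2:
  [33, 62, 30, 30]
  [28, 66, 42, 28]
  [5, 62, 42, 28]
  [30, 25, 67, 33]
G^⊗3:
  [30, 62, 42, 33]
  [28, 66, 42, 28]
  [28, 62, 42, 28]
  [33, 62, 30, 30]
G^⊗4:
  [33, 62, 42, 30]
  [28, 66, 42, 28]
  [28, 62, 42, 28]
  [30, 62, 42, 33]
G^⊗5:
  [30, 62, 42, 33]
  [28, 66, 42, 28]
  [28, 62, 42, 28]
  [33, 62, 42, 30]
Key observation: the optimum is the walk 3->2->2->2->2->4, with weight 62 min 66 min 66 min 66 min 28 = 28.
Optimal value attained by: walk 3->2->2->2->2->4.
Answer: (G^⊗5)[3][4] = 28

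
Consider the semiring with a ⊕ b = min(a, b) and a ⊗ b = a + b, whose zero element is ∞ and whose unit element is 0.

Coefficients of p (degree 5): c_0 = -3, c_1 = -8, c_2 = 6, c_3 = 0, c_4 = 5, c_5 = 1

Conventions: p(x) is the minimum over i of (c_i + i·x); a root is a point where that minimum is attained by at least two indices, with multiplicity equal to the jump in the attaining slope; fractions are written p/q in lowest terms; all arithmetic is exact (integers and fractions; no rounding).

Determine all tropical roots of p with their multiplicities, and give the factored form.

hull edge (i=0, c=-3) to (i=1, c=-8): slope -5, span 1
hull edge (i=1, c=-8) to (i=5, c=1): slope 9/4, span 4
Factored form: p(x) = 1 ⊗ (x ⊕ (-9/4)) ⊗ (x ⊕ (-9/4)) ⊗ (x ⊕ (-9/4)) ⊗ (x ⊕ (-9/4)) ⊗ (x ⊕ 5)
Answer: roots = -9/4 (mult 4), 5 (mult 1)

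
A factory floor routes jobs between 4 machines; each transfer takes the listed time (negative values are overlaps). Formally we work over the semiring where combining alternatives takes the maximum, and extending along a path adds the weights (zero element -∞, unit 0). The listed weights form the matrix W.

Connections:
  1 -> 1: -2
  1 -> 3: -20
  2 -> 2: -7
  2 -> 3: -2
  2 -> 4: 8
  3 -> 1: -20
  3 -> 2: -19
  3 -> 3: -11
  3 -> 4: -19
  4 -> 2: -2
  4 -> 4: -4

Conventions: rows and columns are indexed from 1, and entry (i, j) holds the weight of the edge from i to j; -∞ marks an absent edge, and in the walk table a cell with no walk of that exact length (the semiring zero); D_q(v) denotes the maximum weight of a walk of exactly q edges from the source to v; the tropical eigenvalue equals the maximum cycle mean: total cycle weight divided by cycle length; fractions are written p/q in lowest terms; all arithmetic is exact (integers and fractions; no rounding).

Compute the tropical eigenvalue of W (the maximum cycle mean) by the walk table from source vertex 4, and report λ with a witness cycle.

q=0: [-∞, -∞, -∞, 0]
q=1: [-∞, -2, -∞, -4]
q=2: [-∞, -6, -4, 6]
q=3: [-24, 4, -8, 2]
q=4: [-26, 0, 2, 12]
Optimal cycle mean attained by: cycle 2->4->2, total 8 + (-2), length 2.
Answer: λ = 3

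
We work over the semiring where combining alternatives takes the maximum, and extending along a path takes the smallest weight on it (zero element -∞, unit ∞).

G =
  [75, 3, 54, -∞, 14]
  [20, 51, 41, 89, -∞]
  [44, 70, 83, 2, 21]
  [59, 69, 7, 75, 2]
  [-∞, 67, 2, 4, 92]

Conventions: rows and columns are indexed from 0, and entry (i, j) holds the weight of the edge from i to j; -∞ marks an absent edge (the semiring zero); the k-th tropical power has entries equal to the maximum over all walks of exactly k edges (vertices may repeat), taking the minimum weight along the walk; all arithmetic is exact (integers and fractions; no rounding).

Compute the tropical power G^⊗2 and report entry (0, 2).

G^⊗2:
  [75, 54, 54, 4, 21]
  [59, 69, 41, 75, 21]
  [44, 70, 83, 70, 21]
  [59, 69, 54, 75, 14]
  [20, 67, 41, 67, 92]
Key observation: the optimum is the walk 0->0->2, with weight 75 min 54 = 54.
Optimal value attained by: walk 0->0->2.
Answer: (G^⊗2)[0][2] = 54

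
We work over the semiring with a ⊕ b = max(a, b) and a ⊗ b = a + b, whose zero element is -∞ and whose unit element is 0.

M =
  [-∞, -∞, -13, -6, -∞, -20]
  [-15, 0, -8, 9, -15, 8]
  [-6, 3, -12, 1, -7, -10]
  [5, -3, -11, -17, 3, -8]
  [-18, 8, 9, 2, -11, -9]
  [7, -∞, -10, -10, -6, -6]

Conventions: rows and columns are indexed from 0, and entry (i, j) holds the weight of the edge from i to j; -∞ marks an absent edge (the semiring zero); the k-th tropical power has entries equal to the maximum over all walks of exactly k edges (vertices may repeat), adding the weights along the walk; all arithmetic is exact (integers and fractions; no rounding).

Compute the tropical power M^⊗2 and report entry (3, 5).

M^⊗2:
  [-1, -9, -17, -12, -3, -14]
  [15, 6, -2, 9, 12, 8]
  [6, 3, 2, 12, 4, 11]
  [-1, 11, 12, 6, -8, 5]
  [7, 12, 0, 17, 5, 16]
  [1, 2, 3, 1, -7, -12]
Key observation: the optimum is the walk 3->1->5, with weight (-3) + 8 = 5.
Optimal value attained by: walk 3->1->5.
Answer: (M^⊗2)[3][5] = 5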